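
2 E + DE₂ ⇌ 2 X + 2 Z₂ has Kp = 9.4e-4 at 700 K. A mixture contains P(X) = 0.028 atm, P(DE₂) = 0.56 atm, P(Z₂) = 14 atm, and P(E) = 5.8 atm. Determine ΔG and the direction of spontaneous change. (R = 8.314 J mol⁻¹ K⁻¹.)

ΔG = 12.6 kJ/mol; the forward reaction is non-spontaneous

Qp = P(X)²·P(Z₂)² / (P(E)²·P(DE₂)) = (0.028)²·(14)² / ((5.8)²·(0.56)) = 0.00816
ΔG = RT ln(Qp/Kp) = (8.314 J mol⁻¹ K⁻¹)(700 K) × ln(0.00816/9.4e-4)
   = (5.820 kJ/mol)(2.161) = 12.6 kJ/mol
ΔG > 0, so the forward reaction is non-spontaneous (proceeds in reverse).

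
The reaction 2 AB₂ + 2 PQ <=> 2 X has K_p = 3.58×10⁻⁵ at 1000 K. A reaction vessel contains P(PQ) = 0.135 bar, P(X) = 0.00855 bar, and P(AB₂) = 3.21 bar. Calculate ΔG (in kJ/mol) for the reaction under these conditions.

ΔG = 19.8 kJ/mol

Q_p = P(X)² / (P(AB₂)²·P(PQ)²) = (0.00855)² / ((3.21)²·(0.135)²) = 3.89×10⁻⁴
ΔG = RT ln(Q_p/K_p) = (8.314 J mol⁻¹ K⁻¹)(1000 K) × ln(3.89×10⁻⁴/3.58×10⁻⁵)
   = (8.314 kJ/mol)(2.386) = 19.8 kJ/mol
ΔG > 0, so the forward reaction is non-spontaneous (proceeds in reverse).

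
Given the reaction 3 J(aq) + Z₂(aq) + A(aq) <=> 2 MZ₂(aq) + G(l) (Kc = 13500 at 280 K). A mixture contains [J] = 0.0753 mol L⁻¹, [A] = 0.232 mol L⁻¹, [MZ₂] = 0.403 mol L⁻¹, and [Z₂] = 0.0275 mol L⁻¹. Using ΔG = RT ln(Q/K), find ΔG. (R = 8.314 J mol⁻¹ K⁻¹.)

(G is a pure liquid — omitted from Qc.)
Qc = [MZ₂]² / ([J]³·[Z₂]·[A]) = (0.403)² / ((0.0753)³·(0.0275)·(0.232)) = 59600
ΔG = RT ln(Qc/Kc) = (8.314 J mol⁻¹ K⁻¹)(280 K) × ln(59600/13500)
   = (2.328 kJ/mol)(1.485) = 3.46 kJ/mol
ΔG > 0, so the forward reaction is non-spontaneous (proceeds in reverse).

ΔG = 3.46 kJ/mol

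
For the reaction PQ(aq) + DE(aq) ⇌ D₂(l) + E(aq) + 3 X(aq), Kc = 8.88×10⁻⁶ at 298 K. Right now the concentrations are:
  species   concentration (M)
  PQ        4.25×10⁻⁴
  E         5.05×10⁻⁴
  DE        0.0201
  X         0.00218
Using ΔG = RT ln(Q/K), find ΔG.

ΔG = -6.63 kJ/mol

(D₂ is a pure liquid — omitted from Qc.)
Qc = [E]·[X]³ / ([PQ]·[DE]) = (5.05×10⁻⁴)·(0.00218)³ / ((4.25×10⁻⁴)·(0.0201)) = 6.12×10⁻⁷
ΔG = RT ln(Qc/Kc) = (8.314 J mol⁻¹ K⁻¹)(298 K) × ln(6.12×10⁻⁷/8.88×10⁻⁶)
   = (2.478 kJ/mol)(-2.675) = -6.63 kJ/mol
ΔG < 0, so the forward reaction is spontaneous (proceeds forward).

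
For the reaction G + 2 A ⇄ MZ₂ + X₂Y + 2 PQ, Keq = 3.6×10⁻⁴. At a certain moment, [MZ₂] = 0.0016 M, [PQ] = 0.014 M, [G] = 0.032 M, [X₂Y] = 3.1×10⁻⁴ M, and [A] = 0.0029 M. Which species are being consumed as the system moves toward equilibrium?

none (at equilibrium)

Q = [MZ₂]·[X₂Y]·[PQ]² / ([G]·[A]²) = (0.0016)·(3.1×10⁻⁴)·(0.014)² / ((0.032)·(0.0029)²) = 3.6×10⁻⁴
Q = 3.6×10⁻⁴ = Keq; the system is at equilibrium.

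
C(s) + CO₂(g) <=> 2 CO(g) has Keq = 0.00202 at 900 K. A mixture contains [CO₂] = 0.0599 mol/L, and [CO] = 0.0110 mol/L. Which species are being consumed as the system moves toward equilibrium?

(C is a pure solid — omitted from Q.)
Q = [CO]² / [CO₂] = (0.0110)² / (0.0599) = 0.00202
Q = 0.00202 = Keq; the system is at equilibrium.

none (at equilibrium)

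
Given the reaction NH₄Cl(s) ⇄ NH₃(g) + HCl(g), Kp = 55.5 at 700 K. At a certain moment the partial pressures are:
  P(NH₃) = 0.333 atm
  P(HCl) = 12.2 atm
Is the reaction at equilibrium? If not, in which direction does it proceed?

to the right

(NH₄Cl is a pure solid — omitted from Qp.)
Qp = P(NH₃)·P(HCl) = (0.333)·(12.2) = 4.06
Qp = 4.06 < Kp = 55.5, so the forward reaction proceeds.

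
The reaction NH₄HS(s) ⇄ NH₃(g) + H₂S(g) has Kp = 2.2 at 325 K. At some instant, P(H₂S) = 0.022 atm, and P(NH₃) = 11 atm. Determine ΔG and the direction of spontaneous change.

(NH₄HS is a pure solid — omitted from Qp.)
Qp = P(NH₃)·P(H₂S) = (11)·(0.022) = 0.242
ΔG = RT ln(Qp/Kp) = (8.314 J mol⁻¹ K⁻¹)(325 K) × ln(0.242/2.2)
   = (2.702 kJ/mol)(-2.207) = -5.96 kJ/mol
ΔG < 0, so the forward reaction is spontaneous (proceeds forward).

ΔG = -5.96 kJ/mol; the forward reaction is spontaneous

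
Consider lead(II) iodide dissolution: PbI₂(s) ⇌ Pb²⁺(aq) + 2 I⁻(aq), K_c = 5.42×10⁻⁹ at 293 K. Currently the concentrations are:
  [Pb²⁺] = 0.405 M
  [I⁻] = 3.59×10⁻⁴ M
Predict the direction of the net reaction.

to the left

(PbI₂ is a pure solid — omitted from Q_c.)
Q_c = [Pb²⁺]·[I⁻]² = (0.405)·(3.59×10⁻⁴)² = 5.22×10⁻⁸
Q_c = 5.22×10⁻⁸ > K_c = 5.42×10⁻⁹, so the reverse reaction proceeds.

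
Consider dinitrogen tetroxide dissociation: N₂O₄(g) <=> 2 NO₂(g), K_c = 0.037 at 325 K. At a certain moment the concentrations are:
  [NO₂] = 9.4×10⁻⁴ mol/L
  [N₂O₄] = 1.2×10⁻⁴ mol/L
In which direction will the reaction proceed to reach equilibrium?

Q_c = [NO₂]² / [N₂O₄] = (9.4×10⁻⁴)² / (1.2×10⁻⁴) = 0.0074
Q_c = 0.0074 < K_c = 0.037, so the forward reaction proceeds.

toward products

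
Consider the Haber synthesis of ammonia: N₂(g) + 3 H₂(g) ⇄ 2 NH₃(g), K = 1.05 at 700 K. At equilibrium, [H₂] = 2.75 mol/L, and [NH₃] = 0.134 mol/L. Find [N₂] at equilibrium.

[N₂] = 8.22e-4 mol/L

At equilibrium, K = [NH₃]² / ([N₂]·[H₂]³) = 1.05.
(0.134)² / (([N₂])·(2.75)³) = 1.05
[N₂] = 8.22e-4 mol/L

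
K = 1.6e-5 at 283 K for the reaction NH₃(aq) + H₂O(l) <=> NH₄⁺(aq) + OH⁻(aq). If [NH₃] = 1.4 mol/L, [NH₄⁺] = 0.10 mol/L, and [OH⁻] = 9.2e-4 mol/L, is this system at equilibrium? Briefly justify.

no; Q > K, reaction proceeds in reverse

(H₂O is a pure liquid — omitted from Q.)
Q = [NH₄⁺]·[OH⁻] / [NH₃] = (0.10)·(9.2e-4) / (1.4) = 6.6e-5
Q = 6.6e-5 > K = 1.6e-5: net reverse reaction.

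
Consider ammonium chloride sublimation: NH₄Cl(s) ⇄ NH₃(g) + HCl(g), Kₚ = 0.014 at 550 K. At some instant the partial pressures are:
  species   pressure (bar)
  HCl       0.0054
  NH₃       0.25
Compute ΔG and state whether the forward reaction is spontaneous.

(NH₄Cl is a pure solid — omitted from Qₚ.)
Qₚ = P(NH₃)·P(HCl) = (0.25)·(0.0054) = 0.00135
ΔG = RT ln(Qₚ/Kₚ) = (8.314 J mol⁻¹ K⁻¹)(550 K) × ln(0.00135/0.014)
   = (4.573 kJ/mol)(-2.339) = -10.7 kJ/mol
ΔG < 0, so the forward reaction is spontaneous (proceeds forward).

ΔG = -10.7 kJ/mol; the forward reaction is spontaneous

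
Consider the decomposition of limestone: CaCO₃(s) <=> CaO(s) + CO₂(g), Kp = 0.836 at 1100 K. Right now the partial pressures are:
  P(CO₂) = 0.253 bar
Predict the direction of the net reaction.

(CaCO₃, CaO are pure solids — omitted from Qp.)
Qp = P(CO₂) = 0.253
Qp = 0.253 < Kp = 0.836, so the forward reaction proceeds.

to the right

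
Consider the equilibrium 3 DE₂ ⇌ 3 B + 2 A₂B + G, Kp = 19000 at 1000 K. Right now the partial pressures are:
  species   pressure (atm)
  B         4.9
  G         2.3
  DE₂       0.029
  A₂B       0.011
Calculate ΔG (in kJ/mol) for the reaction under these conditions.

Qp = P(B)³·P(A₂B)²·P(G) / P(DE₂)³ = (4.9)³·(0.011)²·(2.3) / (0.029)³ = 1340
ΔG = RT ln(Qp/Kp) = (8.314 J mol⁻¹ K⁻¹)(1000 K) × ln(1340/19000)
   = (8.314 kJ/mol)(-2.652) = -22.0 kJ/mol
ΔG < 0, so the forward reaction is spontaneous (proceeds forward).

ΔG = -22.0 kJ/mol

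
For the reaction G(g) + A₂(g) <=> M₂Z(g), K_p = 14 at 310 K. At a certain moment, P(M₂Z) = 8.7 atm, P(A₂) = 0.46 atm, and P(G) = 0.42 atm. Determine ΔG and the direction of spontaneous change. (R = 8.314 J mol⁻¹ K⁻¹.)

Q_p = P(M₂Z) / (P(G)·P(A₂)) = (8.7) / ((0.42)·(0.46)) = 45.0
ΔG = RT ln(Q_p/K_p) = (8.314 J mol⁻¹ K⁻¹)(310 K) × ln(45.0/14)
   = (2.577 kJ/mol)(1.168) = 3.01 kJ/mol
ΔG > 0, so the forward reaction is non-spontaneous (proceeds in reverse).

ΔG = 3.01 kJ/mol; the forward reaction is non-spontaneous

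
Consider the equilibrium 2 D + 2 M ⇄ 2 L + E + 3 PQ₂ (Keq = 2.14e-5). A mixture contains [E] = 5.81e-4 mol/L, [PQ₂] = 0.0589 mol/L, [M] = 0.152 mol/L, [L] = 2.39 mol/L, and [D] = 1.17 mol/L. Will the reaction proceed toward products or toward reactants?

Q = [L]²·[E]·[PQ₂]³ / ([D]²·[M]²) = (2.39)²·(5.81e-4)·(0.0589)³ / ((1.17)²·(0.152)²) = 2.14e-5
Q = 2.14e-5 = Keq, so the system is already at equilibrium.

no net change (already at equilibrium)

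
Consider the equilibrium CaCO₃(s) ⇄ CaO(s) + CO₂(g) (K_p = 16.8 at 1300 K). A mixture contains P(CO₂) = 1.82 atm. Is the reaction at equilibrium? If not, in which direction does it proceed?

(CaCO₃, CaO are pure solids — omitted from Q_p.)
Q_p = P(CO₂) = 1.82
Q_p = 1.82 < K_p = 16.8, so the forward reaction proceeds.

to the right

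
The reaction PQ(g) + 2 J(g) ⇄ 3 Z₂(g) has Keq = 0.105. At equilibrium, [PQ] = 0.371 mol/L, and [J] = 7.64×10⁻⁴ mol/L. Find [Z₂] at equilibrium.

At equilibrium, Keq = [Z₂]³ / ([PQ]·[J]²) = 0.105.
([Z₂])³ / ((0.371)·(7.64×10⁻⁴)²) = 0.105
[Z₂]³ = 2.27×10⁻⁸ ⇒ [Z₂] = 0.00283 mol/L

[Z₂] = 0.00283 mol/L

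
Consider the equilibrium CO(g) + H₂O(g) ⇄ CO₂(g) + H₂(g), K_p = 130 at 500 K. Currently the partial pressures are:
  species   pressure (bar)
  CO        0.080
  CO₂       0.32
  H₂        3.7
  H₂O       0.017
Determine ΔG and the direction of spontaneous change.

ΔG = 7.91 kJ/mol; the forward reaction is non-spontaneous

Q_p = P(CO₂)·P(H₂) / (P(CO)·P(H₂O)) = (0.32)·(3.7) / ((0.080)·(0.017)) = 871
ΔG = RT ln(Q_p/K_p) = (8.314 J mol⁻¹ K⁻¹)(500 K) × ln(871/130)
   = (4.157 kJ/mol)(1.902) = 7.91 kJ/mol
ΔG > 0, so the forward reaction is non-spontaneous (proceeds in reverse).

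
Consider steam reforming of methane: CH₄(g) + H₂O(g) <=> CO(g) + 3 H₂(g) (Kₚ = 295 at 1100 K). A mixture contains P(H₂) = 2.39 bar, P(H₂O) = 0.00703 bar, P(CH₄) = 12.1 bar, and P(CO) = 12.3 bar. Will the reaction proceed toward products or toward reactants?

toward reactants

Qₚ = P(CO)·P(H₂)³ / (P(CH₄)·P(H₂O)) = (12.3)·(2.39)³ / ((12.1)·(0.00703)) = 1970
Qₚ = 1970 > Kₚ = 295, so the reverse reaction proceeds.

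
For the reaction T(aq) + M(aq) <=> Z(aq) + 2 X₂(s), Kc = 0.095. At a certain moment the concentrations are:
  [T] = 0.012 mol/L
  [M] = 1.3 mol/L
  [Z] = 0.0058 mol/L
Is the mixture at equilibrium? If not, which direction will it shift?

(X₂ is a pure solid — omitted from Qc.)
Qc = [Z] / ([T]·[M]) = (0.0058) / ((0.012)·(1.3)) = 0.37
Qc = 0.37 > Kc = 0.095: net reverse reaction.

no; Q > K, reaction proceeds in reverse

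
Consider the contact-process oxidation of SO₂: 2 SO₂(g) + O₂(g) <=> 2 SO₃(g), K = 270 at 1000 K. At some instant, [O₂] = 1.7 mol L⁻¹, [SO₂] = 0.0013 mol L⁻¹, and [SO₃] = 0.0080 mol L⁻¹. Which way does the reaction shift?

in the forward direction

Q = [SO₃]² / ([SO₂]²·[O₂]) = (0.0080)² / ((0.0013)²·(1.7)) = 22
Q = 22 < K = 270, so the forward reaction proceeds.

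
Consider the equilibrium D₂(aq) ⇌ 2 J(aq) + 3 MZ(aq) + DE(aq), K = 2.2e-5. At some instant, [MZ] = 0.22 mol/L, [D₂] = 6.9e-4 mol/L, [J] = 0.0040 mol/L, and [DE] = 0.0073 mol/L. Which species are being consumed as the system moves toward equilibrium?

D₂ (reactants)

Q = [J]²·[MZ]³·[DE] / [D₂] = (0.0040)²·(0.22)³·(0.0073) / (6.9e-4) = 1.8e-6
Q = 1.8e-6 < K = 2.2e-5: net forward reaction.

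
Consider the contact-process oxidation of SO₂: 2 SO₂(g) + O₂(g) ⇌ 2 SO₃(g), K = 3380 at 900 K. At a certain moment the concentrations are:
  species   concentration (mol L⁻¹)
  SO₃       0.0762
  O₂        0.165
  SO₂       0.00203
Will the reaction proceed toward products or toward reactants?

to the left

Q = [SO₃]² / ([SO₂]²·[O₂]) = (0.0762)² / ((0.00203)²·(0.165)) = 8540
Q = 8540 > K = 3380, so the reverse reaction proceeds.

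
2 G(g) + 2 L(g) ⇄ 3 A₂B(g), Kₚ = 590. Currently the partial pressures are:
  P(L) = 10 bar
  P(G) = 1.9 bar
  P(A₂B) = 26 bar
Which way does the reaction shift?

Qₚ = P(A₂B)³ / (P(G)²·P(L)²) = (26)³ / ((1.9)²·(10)²) = 49
Qₚ = 49 < Kₚ = 590, so the forward reaction proceeds.

toward products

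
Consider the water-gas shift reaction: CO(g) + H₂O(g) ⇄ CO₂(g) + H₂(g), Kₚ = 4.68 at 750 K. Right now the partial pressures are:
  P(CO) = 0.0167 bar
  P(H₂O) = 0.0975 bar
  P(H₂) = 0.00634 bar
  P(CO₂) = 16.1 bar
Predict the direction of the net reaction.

Qₚ = P(CO₂)·P(H₂) / (P(CO)·P(H₂O)) = (16.1)·(0.00634) / ((0.0167)·(0.0975)) = 62.7
Qₚ = 62.7 > Kₚ = 4.68, so the reverse reaction proceeds.

toward reactants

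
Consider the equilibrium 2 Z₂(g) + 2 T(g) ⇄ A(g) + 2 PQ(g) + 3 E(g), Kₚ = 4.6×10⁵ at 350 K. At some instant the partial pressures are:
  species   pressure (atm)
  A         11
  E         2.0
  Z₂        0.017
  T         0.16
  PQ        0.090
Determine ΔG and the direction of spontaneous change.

ΔG = -4.55 kJ/mol; the forward reaction is spontaneous

Qₚ = P(A)·P(PQ)²·P(E)³ / (P(Z₂)²·P(T)²) = (11)·(0.090)²·(2.0)³ / ((0.017)²·(0.16)²) = 96300
ΔG = RT ln(Qₚ/Kₚ) = (8.314 J mol⁻¹ K⁻¹)(350 K) × ln(96300/4.6×10⁵)
   = (2.910 kJ/mol)(-1.564) = -4.55 kJ/mol
ΔG < 0, so the forward reaction is spontaneous (proceeds forward).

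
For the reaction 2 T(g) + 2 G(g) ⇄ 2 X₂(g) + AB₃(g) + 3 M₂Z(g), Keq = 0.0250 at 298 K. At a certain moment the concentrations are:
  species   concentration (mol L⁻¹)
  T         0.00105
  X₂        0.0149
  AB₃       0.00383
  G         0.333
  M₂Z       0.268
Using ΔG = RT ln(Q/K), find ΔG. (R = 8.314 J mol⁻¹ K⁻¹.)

Q = [X₂]²·[AB₃]·[M₂Z]³ / ([T]²·[G]²) = (0.0149)²·(0.00383)·(0.268)³ / ((0.00105)²·(0.333)²) = 0.134
ΔG = RT ln(Q/Keq) = (8.314 J mol⁻¹ K⁻¹)(298 K) × ln(0.134/0.0250)
   = (2.478 kJ/mol)(1.679) = 4.16 kJ/mol
ΔG > 0, so the forward reaction is non-spontaneous (proceeds in reverse).

ΔG = 4.16 kJ/mol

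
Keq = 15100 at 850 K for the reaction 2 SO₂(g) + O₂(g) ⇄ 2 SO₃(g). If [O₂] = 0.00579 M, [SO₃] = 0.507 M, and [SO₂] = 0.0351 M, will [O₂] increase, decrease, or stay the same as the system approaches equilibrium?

Q = [SO₃]² / ([SO₂]²·[O₂]) = (0.507)² / ((0.0351)²·(0.00579)) = 36000
Q = 36000 > Keq = 15100: net reverse reaction.
O₂ is a reactant, so it increases.

increase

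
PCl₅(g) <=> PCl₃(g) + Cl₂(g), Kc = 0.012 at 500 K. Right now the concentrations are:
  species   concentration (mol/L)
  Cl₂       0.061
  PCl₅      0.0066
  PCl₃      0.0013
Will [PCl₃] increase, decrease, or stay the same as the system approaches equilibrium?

Qc = [PCl₃]·[Cl₂] / [PCl₅] = (0.0013)·(0.061) / (0.0066) = 0.012
Qc = 0.012 = Kc; the system is at equilibrium.

stay the same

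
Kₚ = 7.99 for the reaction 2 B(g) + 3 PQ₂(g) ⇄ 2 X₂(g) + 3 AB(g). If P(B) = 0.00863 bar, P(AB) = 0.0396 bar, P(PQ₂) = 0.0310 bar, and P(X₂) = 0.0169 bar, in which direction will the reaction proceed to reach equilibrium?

Qₚ = P(X₂)²·P(AB)³ / (P(B)²·P(PQ₂)³) = (0.0169)²·(0.0396)³ / ((0.00863)²·(0.0310)³) = 7.99
Qₚ = 7.99 = Kₚ, so the system is already at equilibrium.

no net change (already at equilibrium)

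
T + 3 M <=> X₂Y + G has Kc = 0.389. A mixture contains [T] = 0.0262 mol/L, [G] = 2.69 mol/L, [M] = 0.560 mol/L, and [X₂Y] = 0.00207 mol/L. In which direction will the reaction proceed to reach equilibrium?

Qc = [X₂Y]·[G] / ([T]·[M]³) = (0.00207)·(2.69) / ((0.0262)·(0.560)³) = 1.21
Qc = 1.21 > Kc = 0.389, so the reverse reaction proceeds.

reverse (toward reactants)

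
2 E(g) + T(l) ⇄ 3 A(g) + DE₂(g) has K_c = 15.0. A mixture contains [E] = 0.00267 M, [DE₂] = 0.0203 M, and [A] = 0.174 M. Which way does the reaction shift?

no net change (already at equilibrium)

(T is a pure liquid — omitted from Q_c.)
Q_c = [A]³·[DE₂] / [E]² = (0.174)³·(0.0203) / (0.00267)² = 15.0
Q_c = 15.0 = K_c, so the system is already at equilibrium.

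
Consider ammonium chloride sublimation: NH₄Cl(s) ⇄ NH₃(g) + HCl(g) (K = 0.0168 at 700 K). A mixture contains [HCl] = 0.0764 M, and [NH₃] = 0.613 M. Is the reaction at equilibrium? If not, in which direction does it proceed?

(NH₄Cl is a pure solid — omitted from Q.)
Q = [NH₃]·[HCl] = (0.613)·(0.0764) = 0.0468
Q = 0.0468 > K = 0.0168, so the reverse reaction proceeds.

reverse (toward reactants)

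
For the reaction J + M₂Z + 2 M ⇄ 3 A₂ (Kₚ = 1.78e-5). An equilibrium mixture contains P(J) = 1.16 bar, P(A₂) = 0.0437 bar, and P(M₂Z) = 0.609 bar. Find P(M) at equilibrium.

P(M) = 2.58 bar

At equilibrium, Kₚ = P(A₂)³ / (P(J)·P(M₂Z)·P(M)²) = 1.78e-5.
(0.0437)³ / ((1.16)·(0.609)·(P(M))²) = 1.78e-5
P(M)² = 6.64 ⇒ P(M) = 2.58 bar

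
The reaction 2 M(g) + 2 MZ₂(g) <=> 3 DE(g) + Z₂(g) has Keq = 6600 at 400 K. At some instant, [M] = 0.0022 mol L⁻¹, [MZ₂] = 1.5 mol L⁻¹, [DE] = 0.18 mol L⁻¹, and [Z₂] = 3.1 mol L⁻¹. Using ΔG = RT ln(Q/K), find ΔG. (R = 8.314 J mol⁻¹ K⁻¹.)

ΔG = -4.59 kJ/mol

Q = [DE]³·[Z₂] / ([M]²·[MZ₂]²) = (0.18)³·(3.1) / ((0.0022)²·(1.5)²) = 1660
ΔG = RT ln(Q/Keq) = (8.314 J mol⁻¹ K⁻¹)(400 K) × ln(1660/6600)
   = (3.326 kJ/mol)(-1.380) = -4.59 kJ/mol
ΔG < 0, so the forward reaction is spontaneous (proceeds forward).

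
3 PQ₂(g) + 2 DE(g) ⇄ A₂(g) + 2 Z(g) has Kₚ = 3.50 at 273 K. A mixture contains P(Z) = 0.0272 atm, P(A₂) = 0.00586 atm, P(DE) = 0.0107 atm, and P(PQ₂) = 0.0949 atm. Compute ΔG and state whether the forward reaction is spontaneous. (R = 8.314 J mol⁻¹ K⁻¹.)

Qₚ = P(A₂)·P(Z)² / (P(PQ₂)³·P(DE)²) = (0.00586)·(0.0272)² / ((0.0949)³·(0.0107)²) = 44.3
ΔG = RT ln(Qₚ/Kₚ) = (8.314 J mol⁻¹ K⁻¹)(273 K) × ln(44.3/3.50)
   = (2.270 kJ/mol)(2.538) = 5.76 kJ/mol
ΔG > 0, so the forward reaction is non-spontaneous (proceeds in reverse).

ΔG = 5.76 kJ/mol; the forward reaction is non-spontaneous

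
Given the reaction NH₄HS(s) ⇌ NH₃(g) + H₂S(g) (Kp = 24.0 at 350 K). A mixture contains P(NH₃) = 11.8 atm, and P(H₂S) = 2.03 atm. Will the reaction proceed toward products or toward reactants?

no net change (already at equilibrium)

(NH₄HS is a pure solid — omitted from Qp.)
Qp = P(NH₃)·P(H₂S) = (11.8)·(2.03) = 24.0
Qp = 24.0 = Kp, so the system is already at equilibrium.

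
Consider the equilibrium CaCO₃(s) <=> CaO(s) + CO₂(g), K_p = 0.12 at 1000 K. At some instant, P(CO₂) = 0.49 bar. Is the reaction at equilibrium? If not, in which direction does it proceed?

(CaCO₃, CaO are pure solids — omitted from Q_p.)
Q_p = P(CO₂) = 0.49
Q_p = 0.49 > K_p = 0.12, so the reverse reaction proceeds.

to the left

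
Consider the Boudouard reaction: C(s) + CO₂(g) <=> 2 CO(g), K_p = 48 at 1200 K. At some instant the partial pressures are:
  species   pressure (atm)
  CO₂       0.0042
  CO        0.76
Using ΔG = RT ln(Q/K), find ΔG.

(C is a pure solid — omitted from Q_p.)
Q_p = P(CO)² / P(CO₂) = (0.76)² / (0.0042) = 138
ΔG = RT ln(Q_p/K_p) = (8.314 J mol⁻¹ K⁻¹)(1200 K) × ln(138/48)
   = (9.977 kJ/mol)(1.056) = 10.5 kJ/mol
ΔG > 0, so the forward reaction is non-spontaneous (proceeds in reverse).

ΔG = 10.5 kJ/mol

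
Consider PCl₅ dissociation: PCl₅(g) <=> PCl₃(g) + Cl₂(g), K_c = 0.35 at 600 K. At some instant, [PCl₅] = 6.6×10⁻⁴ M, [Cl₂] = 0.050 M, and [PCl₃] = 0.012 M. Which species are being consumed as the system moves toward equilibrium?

Q_c = [PCl₃]·[Cl₂] / [PCl₅] = (0.012)·(0.050) / (6.6×10⁻⁴) = 0.91
Q_c = 0.91 > K_c = 0.35: net reverse reaction.

PCl₃, Cl₂ (products)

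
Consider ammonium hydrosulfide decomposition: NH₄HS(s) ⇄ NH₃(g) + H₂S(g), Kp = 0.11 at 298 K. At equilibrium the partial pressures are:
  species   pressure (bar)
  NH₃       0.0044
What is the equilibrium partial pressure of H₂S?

(NH₄HS is a pure solid — omitted from Kp.)
At equilibrium, Kp = P(NH₃)·P(H₂S) = 0.11.
(0.0044)·(P(H₂S)) = 0.11
P(H₂S) = 25.0 = 25 bar

P(H₂S) = 25 bar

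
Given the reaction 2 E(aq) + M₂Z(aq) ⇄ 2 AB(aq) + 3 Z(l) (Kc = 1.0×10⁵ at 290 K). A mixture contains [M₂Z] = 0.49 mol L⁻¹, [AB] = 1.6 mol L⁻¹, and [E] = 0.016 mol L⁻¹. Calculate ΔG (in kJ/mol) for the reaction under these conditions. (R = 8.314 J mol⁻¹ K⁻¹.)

(Z is a pure liquid — omitted from Qc.)
Qc = [AB]² / ([E]²·[M₂Z]) = (1.6)² / ((0.016)²·(0.49)) = 20400
ΔG = RT ln(Qc/Kc) = (8.314 J mol⁻¹ K⁻¹)(290 K) × ln(20400/1.0×10⁵)
   = (2.411 kJ/mol)(-1.590) = -3.83 kJ/mol
ΔG < 0, so the forward reaction is spontaneous (proceeds forward).

ΔG = -3.83 kJ/mol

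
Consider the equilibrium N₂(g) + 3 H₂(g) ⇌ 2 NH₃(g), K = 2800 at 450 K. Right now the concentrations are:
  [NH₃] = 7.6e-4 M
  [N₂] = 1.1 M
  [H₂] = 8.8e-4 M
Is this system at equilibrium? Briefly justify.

no; Q < K, reaction proceeds forward

Q = [NH₃]² / ([N₂]·[H₂]³) = (7.6e-4)² / ((1.1)·(8.8e-4)³) = 770
Q = 770 < K = 2800: net forward reaction.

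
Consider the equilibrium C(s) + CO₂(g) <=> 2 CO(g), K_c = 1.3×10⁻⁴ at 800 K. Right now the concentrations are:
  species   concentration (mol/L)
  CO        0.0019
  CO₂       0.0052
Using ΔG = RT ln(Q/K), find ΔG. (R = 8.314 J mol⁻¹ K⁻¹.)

(C is a pure solid — omitted from Q_c.)
Q_c = [CO]² / [CO₂] = (0.0019)² / (0.0052) = 6.94×10⁻⁴
ΔG = RT ln(Q_c/K_c) = (8.314 J mol⁻¹ K⁻¹)(800 K) × ln(6.94×10⁻⁴/1.3×10⁻⁴)
   = (6.651 kJ/mol)(1.675) = 11.1 kJ/mol
ΔG > 0, so the forward reaction is non-spontaneous (proceeds in reverse).

ΔG = 11.1 kJ/mol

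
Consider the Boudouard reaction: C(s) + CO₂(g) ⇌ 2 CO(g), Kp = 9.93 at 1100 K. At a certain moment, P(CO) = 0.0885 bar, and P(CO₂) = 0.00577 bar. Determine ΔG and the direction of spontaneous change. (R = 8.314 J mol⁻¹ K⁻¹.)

(C is a pure solid — omitted from Qp.)
Qp = P(CO)² / P(CO₂) = (0.0885)² / (0.00577) = 1.36
ΔG = RT ln(Qp/Kp) = (8.314 J mol⁻¹ K⁻¹)(1100 K) × ln(1.36/9.93)
   = (9.145 kJ/mol)(-1.988) = -18.2 kJ/mol
ΔG < 0, so the forward reaction is spontaneous (proceeds forward).

ΔG = -18.2 kJ/mol; the forward reaction is spontaneous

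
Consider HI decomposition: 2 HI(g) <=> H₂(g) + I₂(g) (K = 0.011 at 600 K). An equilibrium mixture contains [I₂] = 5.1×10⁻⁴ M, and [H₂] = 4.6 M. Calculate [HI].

[HI] = 0.46 M

At equilibrium, K = [H₂]·[I₂] / [HI]² = 0.011.
(4.6)·(5.1×10⁻⁴) / ([HI])² = 0.011
[HI]² = 0.213 ⇒ [HI] = 0.46 M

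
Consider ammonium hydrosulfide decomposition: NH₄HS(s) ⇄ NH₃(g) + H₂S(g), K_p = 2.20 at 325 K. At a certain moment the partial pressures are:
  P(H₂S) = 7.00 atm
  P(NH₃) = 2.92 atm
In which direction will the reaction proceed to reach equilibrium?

(NH₄HS is a pure solid — omitted from Q_p.)
Q_p = P(NH₃)·P(H₂S) = (2.92)·(7.00) = 20.4
Q_p = 20.4 > K_p = 2.20, so the reverse reaction proceeds.

toward reactants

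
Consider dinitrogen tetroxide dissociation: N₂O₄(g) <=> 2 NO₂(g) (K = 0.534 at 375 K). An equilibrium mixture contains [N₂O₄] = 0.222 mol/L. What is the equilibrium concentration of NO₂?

[NO₂] = 0.344 mol/L

At equilibrium, K = [NO₂]² / [N₂O₄] = 0.534.
([NO₂])² / (0.222) = 0.534
[NO₂]² = 0.119 ⇒ [NO₂] = 0.344 mol/L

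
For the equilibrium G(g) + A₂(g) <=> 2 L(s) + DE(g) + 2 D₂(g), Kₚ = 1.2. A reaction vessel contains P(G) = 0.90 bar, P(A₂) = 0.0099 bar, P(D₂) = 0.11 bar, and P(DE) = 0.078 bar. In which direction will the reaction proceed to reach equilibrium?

forward (toward products)

(L is a pure solid — omitted from Qₚ.)
Qₚ = P(DE)·P(D₂)² / (P(G)·P(A₂)) = (0.078)·(0.11)² / ((0.90)·(0.0099)) = 0.11
Qₚ = 0.11 < Kₚ = 1.2, so the forward reaction proceeds.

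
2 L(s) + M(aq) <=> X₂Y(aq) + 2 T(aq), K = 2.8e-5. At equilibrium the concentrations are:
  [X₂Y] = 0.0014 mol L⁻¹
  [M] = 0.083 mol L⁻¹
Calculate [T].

[T] = 0.041 mol L⁻¹

(L is a pure solid — omitted from K.)
At equilibrium, K = [X₂Y]·[T]² / [M] = 2.8e-5.
(0.0014)·([T])² / (0.083) = 2.8e-5
[T]² = 0.00166 ⇒ [T] = 0.041 mol L⁻¹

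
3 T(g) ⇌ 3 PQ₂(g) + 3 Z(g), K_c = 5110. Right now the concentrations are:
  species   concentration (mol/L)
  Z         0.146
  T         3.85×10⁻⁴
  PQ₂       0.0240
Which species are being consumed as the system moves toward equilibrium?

T (reactants)

Q_c = [PQ₂]³·[Z]³ / [T]³ = (0.0240)³·(0.146)³ / (3.85×10⁻⁴)³ = 754
Q_c = 754 < K_c = 5110: net forward reaction.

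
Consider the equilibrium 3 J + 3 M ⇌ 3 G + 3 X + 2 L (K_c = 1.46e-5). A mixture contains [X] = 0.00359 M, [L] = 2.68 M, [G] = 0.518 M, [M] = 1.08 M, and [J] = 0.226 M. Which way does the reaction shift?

Q_c = [G]³·[X]³·[L]² / ([J]³·[M]³) = (0.518)³·(0.00359)³·(2.68)² / ((0.226)³·(1.08)³) = 3.18e-6
Q_c = 3.18e-6 < K_c = 1.46e-5, so the forward reaction proceeds.

in the forward direction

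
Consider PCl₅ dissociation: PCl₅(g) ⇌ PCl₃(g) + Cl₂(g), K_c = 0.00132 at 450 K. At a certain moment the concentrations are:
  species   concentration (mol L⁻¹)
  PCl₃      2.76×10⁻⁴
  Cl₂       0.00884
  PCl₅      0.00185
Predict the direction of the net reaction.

Q_c = [PCl₃]·[Cl₂] / [PCl₅] = (2.76×10⁻⁴)·(0.00884) / (0.00185) = 0.00132
Q_c = 0.00132 = K_c, so the system is already at equilibrium.

neither direction; the system is at equilibrium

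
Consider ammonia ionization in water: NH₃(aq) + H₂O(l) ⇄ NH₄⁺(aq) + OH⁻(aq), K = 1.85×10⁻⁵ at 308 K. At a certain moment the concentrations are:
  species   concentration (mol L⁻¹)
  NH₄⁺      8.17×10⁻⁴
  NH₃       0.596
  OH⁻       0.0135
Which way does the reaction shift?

(H₂O is a pure liquid — omitted from Q.)
Q = [NH₄⁺]·[OH⁻] / [NH₃] = (8.17×10⁻⁴)·(0.0135) / (0.596) = 1.85×10⁻⁵
Q = 1.85×10⁻⁵ = K, so the system is already at equilibrium.

at equilibrium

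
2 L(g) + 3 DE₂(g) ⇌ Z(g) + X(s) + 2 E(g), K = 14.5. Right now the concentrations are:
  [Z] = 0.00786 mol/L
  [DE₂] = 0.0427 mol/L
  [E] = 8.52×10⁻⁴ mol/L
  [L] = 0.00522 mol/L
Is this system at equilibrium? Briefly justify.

(X is a pure solid — omitted from Q.)
Q = [Z]·[E]² / ([L]²·[DE₂]³) = (0.00786)·(8.52×10⁻⁴)² / ((0.00522)²·(0.0427)³) = 2.69
Q = 2.69 < K = 14.5: net forward reaction.

no; Q < K, reaction proceeds forward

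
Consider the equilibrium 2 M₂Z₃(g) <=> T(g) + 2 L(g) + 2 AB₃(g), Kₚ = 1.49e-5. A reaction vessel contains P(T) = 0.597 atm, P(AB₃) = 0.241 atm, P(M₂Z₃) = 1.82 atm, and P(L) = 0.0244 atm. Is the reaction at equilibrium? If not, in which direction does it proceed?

in the forward direction

Qₚ = P(T)·P(L)²·P(AB₃)² / P(M₂Z₃)² = (0.597)·(0.0244)²·(0.241)² / (1.82)² = 6.23e-6
Qₚ = 6.23e-6 < Kₚ = 1.49e-5, so the forward reaction proceeds.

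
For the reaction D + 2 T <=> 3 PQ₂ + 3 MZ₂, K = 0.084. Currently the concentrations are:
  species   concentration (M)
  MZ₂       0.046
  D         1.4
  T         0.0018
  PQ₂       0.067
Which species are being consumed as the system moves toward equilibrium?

Q = [PQ₂]³·[MZ₂]³ / ([D]·[T]²) = (0.067)³·(0.046)³ / ((1.4)·(0.0018)²) = 0.0065
Q = 0.0065 < K = 0.084: net forward reaction.

D, T (reactants)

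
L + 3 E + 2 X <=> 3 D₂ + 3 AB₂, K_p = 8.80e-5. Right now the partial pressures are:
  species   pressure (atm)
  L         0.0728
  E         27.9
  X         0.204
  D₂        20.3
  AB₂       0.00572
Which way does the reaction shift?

Q_p = P(D₂)³·P(AB₂)³ / (P(L)·P(E)³·P(X)²) = (20.3)³·(0.00572)³ / ((0.0728)·(27.9)³·(0.204)²) = 2.38e-5
Q_p = 2.38e-5 < K_p = 8.80e-5, so the forward reaction proceeds.

toward products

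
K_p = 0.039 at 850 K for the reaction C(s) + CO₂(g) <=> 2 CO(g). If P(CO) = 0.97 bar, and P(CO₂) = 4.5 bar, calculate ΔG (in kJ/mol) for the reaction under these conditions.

(C is a pure solid — omitted from Q_p.)
Q_p = P(CO)² / P(CO₂) = (0.97)² / (4.5) = 0.209
ΔG = RT ln(Q_p/K_p) = (8.314 J mol⁻¹ K⁻¹)(850 K) × ln(0.209/0.039)
   = (7.067 kJ/mol)(1.679) = 11.9 kJ/mol
ΔG > 0, so the forward reaction is non-spontaneous (proceeds in reverse).

ΔG = 11.9 kJ/mol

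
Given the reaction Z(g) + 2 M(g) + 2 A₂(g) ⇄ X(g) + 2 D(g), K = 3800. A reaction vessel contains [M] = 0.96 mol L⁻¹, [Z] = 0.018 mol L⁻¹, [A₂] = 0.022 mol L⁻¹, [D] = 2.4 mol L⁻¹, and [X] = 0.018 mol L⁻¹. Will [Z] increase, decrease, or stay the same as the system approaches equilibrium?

Q = [X]·[D]² / ([Z]·[M]²·[A₂]²) = (0.018)·(2.4)² / ((0.018)·(0.96)²·(0.022)²) = 13000
Q = 13000 > K = 3800: net reverse reaction.
Z is a reactant, so it increases.

increase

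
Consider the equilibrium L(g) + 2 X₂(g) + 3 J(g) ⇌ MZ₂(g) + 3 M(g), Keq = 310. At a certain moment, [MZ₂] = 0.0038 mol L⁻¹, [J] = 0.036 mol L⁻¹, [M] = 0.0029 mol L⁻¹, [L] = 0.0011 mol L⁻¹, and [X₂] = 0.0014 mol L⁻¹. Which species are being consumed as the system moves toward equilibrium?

MZ₂, M (products)

Q = [MZ₂]·[M]³ / ([L]·[X₂]²·[J]³) = (0.0038)·(0.0029)³ / ((0.0011)·(0.0014)²·(0.036)³) = 920
Q = 920 > Keq = 310: net reverse reaction.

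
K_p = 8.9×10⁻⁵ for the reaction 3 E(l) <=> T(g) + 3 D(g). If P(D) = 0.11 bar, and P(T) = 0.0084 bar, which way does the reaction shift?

to the right

(E is a pure liquid — omitted from Q_p.)
Q_p = P(T)·P(D)³ = (0.0084)·(0.11)³ = 1.1×10⁻⁵
Q_p = 1.1×10⁻⁵ < K_p = 8.9×10⁻⁵, so the forward reaction proceeds.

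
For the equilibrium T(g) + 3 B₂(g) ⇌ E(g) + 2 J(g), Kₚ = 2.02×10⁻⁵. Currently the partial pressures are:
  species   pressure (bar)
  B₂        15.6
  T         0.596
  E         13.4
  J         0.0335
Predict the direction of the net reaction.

in the forward direction

Qₚ = P(E)·P(J)² / (P(T)·P(B₂)³) = (13.4)·(0.0335)² / ((0.596)·(15.6)³) = 6.65×10⁻⁶
Qₚ = 6.65×10⁻⁶ < Kₚ = 2.02×10⁻⁵, so the forward reaction proceeds.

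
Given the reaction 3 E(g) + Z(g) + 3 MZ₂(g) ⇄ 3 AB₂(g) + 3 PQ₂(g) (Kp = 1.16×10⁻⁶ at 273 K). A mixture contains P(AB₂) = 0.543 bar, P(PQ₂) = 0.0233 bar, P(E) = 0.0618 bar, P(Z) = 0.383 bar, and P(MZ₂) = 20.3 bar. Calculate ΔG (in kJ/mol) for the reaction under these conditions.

Qp = P(AB₂)³·P(PQ₂)³ / (P(E)³·P(Z)·P(MZ₂)³) = (0.543)³·(0.0233)³ / ((0.0618)³·(0.383)·(20.3)³) = 2.68×10⁻⁶
ΔG = RT ln(Qp/Kp) = (8.314 J mol⁻¹ K⁻¹)(273 K) × ln(2.68×10⁻⁶/1.16×10⁻⁶)
   = (2.270 kJ/mol)(0.8374) = 1.90 kJ/mol
ΔG > 0, so the forward reaction is non-spontaneous (proceeds in reverse).

ΔG = 1.90 kJ/mol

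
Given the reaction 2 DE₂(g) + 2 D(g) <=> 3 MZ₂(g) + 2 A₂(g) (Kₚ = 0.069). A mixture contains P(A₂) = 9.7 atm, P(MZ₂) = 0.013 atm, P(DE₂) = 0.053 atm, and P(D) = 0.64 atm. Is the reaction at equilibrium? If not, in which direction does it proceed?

Qₚ = P(MZ₂)³·P(A₂)² / (P(DE₂)²·P(D)²) = (0.013)³·(9.7)² / ((0.053)²·(0.64)²) = 0.18
Qₚ = 0.18 > Kₚ = 0.069, so the reverse reaction proceeds.

in the reverse direction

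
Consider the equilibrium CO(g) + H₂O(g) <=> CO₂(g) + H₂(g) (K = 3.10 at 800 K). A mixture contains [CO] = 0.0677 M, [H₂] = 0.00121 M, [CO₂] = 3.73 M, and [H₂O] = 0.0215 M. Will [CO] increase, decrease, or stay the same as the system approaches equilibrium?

stay the same

Q = [CO₂]·[H₂] / ([CO]·[H₂O]) = (3.73)·(0.00121) / ((0.0677)·(0.0215)) = 3.10
Q = 3.10 = K; the system is at equilibrium.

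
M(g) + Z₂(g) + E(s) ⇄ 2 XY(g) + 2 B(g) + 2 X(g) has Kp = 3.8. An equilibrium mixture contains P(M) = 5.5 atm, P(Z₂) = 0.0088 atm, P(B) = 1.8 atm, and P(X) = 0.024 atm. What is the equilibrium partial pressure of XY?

P(XY) = 9.9 atm

(E is a pure solid — omitted from Kp.)
At equilibrium, Kp = P(XY)²·P(B)²·P(X)² / (P(M)·P(Z₂)) = 3.8.
(P(XY))²·(1.8)²·(0.024)² / ((5.5)·(0.0088)) = 3.8
P(XY)² = 98.6 ⇒ P(XY) = 9.9 atm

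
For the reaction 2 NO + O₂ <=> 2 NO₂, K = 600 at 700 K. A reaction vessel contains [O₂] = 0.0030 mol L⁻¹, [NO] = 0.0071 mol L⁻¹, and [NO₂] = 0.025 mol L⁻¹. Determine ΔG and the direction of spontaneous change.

Q = [NO₂]² / ([NO]²·[O₂]) = (0.025)² / ((0.0071)²·(0.0030)) = 4130
ΔG = RT ln(Q/K) = (8.314 J mol⁻¹ K⁻¹)(700 K) × ln(4130/600)
   = (5.820 kJ/mol)(1.929) = 11.2 kJ/mol
ΔG > 0, so the forward reaction is non-spontaneous (proceeds in reverse).

ΔG = 11.2 kJ/mol; the forward reaction is non-spontaneous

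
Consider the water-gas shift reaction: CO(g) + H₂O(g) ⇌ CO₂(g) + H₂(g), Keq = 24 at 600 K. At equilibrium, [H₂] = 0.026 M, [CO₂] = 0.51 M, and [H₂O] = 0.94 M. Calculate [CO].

[CO] = 5.9×10⁻⁴ M

At equilibrium, Keq = [CO₂]·[H₂] / ([CO]·[H₂O]) = 24.
(0.51)·(0.026) / (([CO])·(0.94)) = 24
[CO] = 5.88×10⁻⁴ = 5.9×10⁻⁴ M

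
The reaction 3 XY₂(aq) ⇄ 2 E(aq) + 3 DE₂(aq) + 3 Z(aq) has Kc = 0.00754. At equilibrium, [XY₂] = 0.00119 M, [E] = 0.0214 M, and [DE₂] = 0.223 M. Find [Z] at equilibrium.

[Z] = 0.0136 M

At equilibrium, Kc = [E]²·[DE₂]³·[Z]³ / [XY₂]³ = 0.00754.
(0.0214)²·(0.223)³·([Z])³ / (0.00119)³ = 0.00754
[Z]³ = 2.50e-6 ⇒ [Z] = 0.0136 M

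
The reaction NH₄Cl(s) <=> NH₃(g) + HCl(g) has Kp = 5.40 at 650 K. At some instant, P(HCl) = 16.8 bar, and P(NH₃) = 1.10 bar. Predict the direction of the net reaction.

(NH₄Cl is a pure solid — omitted from Qp.)
Qp = P(NH₃)·P(HCl) = (1.10)·(16.8) = 18.5
Qp = 18.5 > Kp = 5.40, so the reverse reaction proceeds.

in the reverse direction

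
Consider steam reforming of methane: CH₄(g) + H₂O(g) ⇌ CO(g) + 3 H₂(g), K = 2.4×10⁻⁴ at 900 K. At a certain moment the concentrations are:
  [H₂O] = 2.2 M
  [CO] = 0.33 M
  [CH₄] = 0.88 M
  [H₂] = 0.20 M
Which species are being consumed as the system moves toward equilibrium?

Q = [CO]·[H₂]³ / ([CH₄]·[H₂O]) = (0.33)·(0.20)³ / ((0.88)·(2.2)) = 0.0014
Q = 0.0014 > K = 2.4×10⁻⁴: net reverse reaction.

CO, H₂ (products)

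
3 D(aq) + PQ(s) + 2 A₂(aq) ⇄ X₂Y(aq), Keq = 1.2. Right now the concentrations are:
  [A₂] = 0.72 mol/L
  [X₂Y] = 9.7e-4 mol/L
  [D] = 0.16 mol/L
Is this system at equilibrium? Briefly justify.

no; Q < K, reaction proceeds forward

(PQ is a pure solid — omitted from Q.)
Q = [X₂Y] / ([D]³·[A₂]²) = (9.7e-4) / ((0.16)³·(0.72)²) = 0.46
Q = 0.46 < Keq = 1.2: net forward reaction.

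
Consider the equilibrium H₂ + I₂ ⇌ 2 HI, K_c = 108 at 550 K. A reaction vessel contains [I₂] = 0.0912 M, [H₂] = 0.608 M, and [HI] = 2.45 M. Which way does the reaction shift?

Q_c = [HI]² / ([H₂]·[I₂]) = (2.45)² / ((0.608)·(0.0912)) = 108
Q_c = 108 = K_c, so the system is already at equilibrium.

neither direction; the system is at equilibrium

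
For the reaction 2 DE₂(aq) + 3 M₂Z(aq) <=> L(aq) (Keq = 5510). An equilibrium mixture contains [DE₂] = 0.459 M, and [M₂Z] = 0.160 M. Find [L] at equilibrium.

[L] = 4.75 M

At equilibrium, Keq = [L] / ([DE₂]²·[M₂Z]³) = 5510.
([L]) / ((0.459)²·(0.160)³) = 5510
[L] = 4.75 M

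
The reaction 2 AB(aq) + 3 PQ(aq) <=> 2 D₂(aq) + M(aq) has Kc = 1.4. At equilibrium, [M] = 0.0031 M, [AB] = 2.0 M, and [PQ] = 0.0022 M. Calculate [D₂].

[D₂] = 0.0044 M

At equilibrium, Kc = [D₂]²·[M] / ([AB]²·[PQ]³) = 1.4.
([D₂])²·(0.0031) / ((2.0)²·(0.0022)³) = 1.4
[D₂]² = 1.92×10⁻⁵ ⇒ [D₂] = 0.0044 M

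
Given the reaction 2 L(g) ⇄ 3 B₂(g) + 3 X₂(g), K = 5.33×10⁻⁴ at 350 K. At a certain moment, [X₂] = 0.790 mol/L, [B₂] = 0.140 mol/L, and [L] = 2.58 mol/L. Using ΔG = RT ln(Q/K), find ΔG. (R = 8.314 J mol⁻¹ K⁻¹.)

ΔG = -2.81 kJ/mol

Q = [B₂]³·[X₂]³ / [L]² = (0.140)³·(0.790)³ / (2.58)² = 2.03×10⁻⁴
ΔG = RT ln(Q/K) = (8.314 J mol⁻¹ K⁻¹)(350 K) × ln(2.03×10⁻⁴/5.33×10⁻⁴)
   = (2.910 kJ/mol)(-0.9653) = -2.81 kJ/mol
ΔG < 0, so the forward reaction is spontaneous (proceeds forward).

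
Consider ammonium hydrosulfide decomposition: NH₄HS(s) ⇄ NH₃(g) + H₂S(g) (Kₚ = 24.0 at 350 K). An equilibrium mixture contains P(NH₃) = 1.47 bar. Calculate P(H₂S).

(NH₄HS is a pure solid — omitted from Kₚ.)
At equilibrium, Kₚ = P(NH₃)·P(H₂S) = 24.0.
(1.47)·(P(H₂S)) = 24.0
P(H₂S) = 16.3 bar

P(H₂S) = 16.3 bar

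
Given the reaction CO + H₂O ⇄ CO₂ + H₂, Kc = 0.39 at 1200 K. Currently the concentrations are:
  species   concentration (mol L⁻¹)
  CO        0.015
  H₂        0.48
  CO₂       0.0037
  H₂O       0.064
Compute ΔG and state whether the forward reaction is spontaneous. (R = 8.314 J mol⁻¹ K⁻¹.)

Qc = [CO₂]·[H₂] / ([CO]·[H₂O]) = (0.0037)·(0.48) / ((0.015)·(0.064)) = 1.85
ΔG = RT ln(Qc/Kc) = (8.314 J mol⁻¹ K⁻¹)(1200 K) × ln(1.85/0.39)
   = (9.977 kJ/mol)(1.557) = 15.5 kJ/mol
ΔG > 0, so the forward reaction is non-spontaneous (proceeds in reverse).

ΔG = 15.5 kJ/mol; the forward reaction is non-spontaneous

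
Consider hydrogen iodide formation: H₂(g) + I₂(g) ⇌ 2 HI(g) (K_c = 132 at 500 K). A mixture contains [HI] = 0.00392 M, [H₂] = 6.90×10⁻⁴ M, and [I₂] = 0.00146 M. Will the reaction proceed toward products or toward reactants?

toward products

Q_c = [HI]² / ([H₂]·[I₂]) = (0.00392)² / ((6.90×10⁻⁴)·(0.00146)) = 15.3
Q_c = 15.3 < K_c = 132, so the forward reaction proceeds.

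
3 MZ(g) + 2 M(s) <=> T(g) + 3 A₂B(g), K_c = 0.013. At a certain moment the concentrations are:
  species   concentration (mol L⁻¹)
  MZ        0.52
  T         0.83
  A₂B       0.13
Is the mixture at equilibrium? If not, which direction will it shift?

yes, at equilibrium

(M is a pure solid — omitted from Q_c.)
Q_c = [T]·[A₂B]³ / [MZ]³ = (0.83)·(0.13)³ / (0.52)³ = 0.013
Q_c = 0.013 = K_c; the system is at equilibrium.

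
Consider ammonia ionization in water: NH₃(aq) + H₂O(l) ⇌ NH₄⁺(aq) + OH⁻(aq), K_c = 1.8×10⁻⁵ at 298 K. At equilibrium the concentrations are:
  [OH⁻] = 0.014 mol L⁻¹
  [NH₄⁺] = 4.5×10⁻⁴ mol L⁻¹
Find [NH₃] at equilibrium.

[NH₃] = 0.35 mol L⁻¹

(H₂O is a pure liquid — omitted from K_c.)
At equilibrium, K_c = [NH₄⁺]·[OH⁻] / [NH₃] = 1.8×10⁻⁵.
(4.5×10⁻⁴)·(0.014) / ([NH₃]) = 1.8×10⁻⁵
[NH₃] = 0.350 = 0.35 mol L⁻¹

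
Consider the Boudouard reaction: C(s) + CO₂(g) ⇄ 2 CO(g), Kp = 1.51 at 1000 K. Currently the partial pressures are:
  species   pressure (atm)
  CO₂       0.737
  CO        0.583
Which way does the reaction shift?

toward products

(C is a pure solid — omitted from Qp.)
Qp = P(CO)² / P(CO₂) = (0.583)² / (0.737) = 0.461
Qp = 0.461 < Kp = 1.51, so the forward reaction proceeds.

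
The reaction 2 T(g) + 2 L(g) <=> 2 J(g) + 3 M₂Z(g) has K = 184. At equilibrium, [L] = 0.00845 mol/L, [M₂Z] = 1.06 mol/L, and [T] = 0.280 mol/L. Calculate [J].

At equilibrium, K = [J]²·[M₂Z]³ / ([T]²·[L]²) = 184.
([J])²·(1.06)³ / ((0.280)²·(0.00845)²) = 184
[J]² = 8.65e-4 ⇒ [J] = 0.0294 mol/L

[J] = 0.0294 mol/L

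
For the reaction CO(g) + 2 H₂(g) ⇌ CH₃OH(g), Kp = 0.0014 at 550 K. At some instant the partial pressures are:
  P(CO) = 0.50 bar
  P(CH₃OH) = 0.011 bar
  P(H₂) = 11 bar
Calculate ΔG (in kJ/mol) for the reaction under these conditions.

ΔG = -9.33 kJ/mol

Qp = P(CH₃OH) / (P(CO)·P(H₂)²) = (0.011) / ((0.50)·(11)²) = 1.82×10⁻⁴
ΔG = RT ln(Qp/Kp) = (8.314 J mol⁻¹ K⁻¹)(550 K) × ln(1.82×10⁻⁴/0.0014)
   = (4.573 kJ/mol)(-2.040) = -9.33 kJ/mol
ΔG < 0, so the forward reaction is spontaneous (proceeds forward).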